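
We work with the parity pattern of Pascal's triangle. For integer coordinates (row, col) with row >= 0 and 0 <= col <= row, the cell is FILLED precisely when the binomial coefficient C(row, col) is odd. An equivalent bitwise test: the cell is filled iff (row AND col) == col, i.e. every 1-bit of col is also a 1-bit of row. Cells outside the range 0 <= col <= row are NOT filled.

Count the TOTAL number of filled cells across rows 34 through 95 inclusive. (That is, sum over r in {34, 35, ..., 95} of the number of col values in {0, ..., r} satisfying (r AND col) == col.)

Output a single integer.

Answer: 966

Derivation:
r34=100010 pc2: +4 =4
r35=100011 pc3: +8 =12
r36=100100 pc2: +4 =16
r37=100101 pc3: +8 =24
r38=100110 pc3: +8 =32
r39=100111 pc4: +16 =48
r40=101000 pc2: +4 =52
r41=101001 pc3: +8 =60
r42=101010 pc3: +8 =68
r43=101011 pc4: +16 =84
r44=101100 pc3: +8 =92
r45=101101 pc4: +16 =108
r46=101110 pc4: +16 =124
r47=101111 pc5: +32 =156
r48=110000 pc2: +4 =160
r49=110001 pc3: +8 =168
r50=110010 pc3: +8 =176
r51=110011 pc4: +16 =192
r52=110100 pc3: +8 =200
r53=110101 pc4: +16 =216
r54=110110 pc4: +16 =232
r55=110111 pc5: +32 =264
r56=111000 pc3: +8 =272
r57=111001 pc4: +16 =288
r58=111010 pc4: +16 =304
r59=111011 pc5: +32 =336
r60=111100 pc4: +16 =352
r61=111101 pc5: +32 =384
r62=111110 pc5: +32 =416
r63=111111 pc6: +64 =480
r64=1000000 pc1: +2 =482
r65=1000001 pc2: +4 =486
r66=1000010 pc2: +4 =490
r67=1000011 pc3: +8 =498
r68=1000100 pc2: +4 =502
r69=1000101 pc3: +8 =510
r70=1000110 pc3: +8 =518
r71=1000111 pc4: +16 =534
r72=1001000 pc2: +4 =538
r73=1001001 pc3: +8 =546
r74=1001010 pc3: +8 =554
r75=1001011 pc4: +16 =570
r76=1001100 pc3: +8 =578
r77=1001101 pc4: +16 =594
r78=1001110 pc4: +16 =610
r79=1001111 pc5: +32 =642
r80=1010000 pc2: +4 =646
r81=1010001 pc3: +8 =654
r82=1010010 pc3: +8 =662
r83=1010011 pc4: +16 =678
r84=1010100 pc3: +8 =686
r85=1010101 pc4: +16 =702
r86=1010110 pc4: +16 =718
r87=1010111 pc5: +32 =750
r88=1011000 pc3: +8 =758
r89=1011001 pc4: +16 =774
r90=1011010 pc4: +16 =790
r91=1011011 pc5: +32 =822
r92=1011100 pc4: +16 =838
r93=1011101 pc5: +32 =870
r94=1011110 pc5: +32 =902
r95=1011111 pc6: +64 =966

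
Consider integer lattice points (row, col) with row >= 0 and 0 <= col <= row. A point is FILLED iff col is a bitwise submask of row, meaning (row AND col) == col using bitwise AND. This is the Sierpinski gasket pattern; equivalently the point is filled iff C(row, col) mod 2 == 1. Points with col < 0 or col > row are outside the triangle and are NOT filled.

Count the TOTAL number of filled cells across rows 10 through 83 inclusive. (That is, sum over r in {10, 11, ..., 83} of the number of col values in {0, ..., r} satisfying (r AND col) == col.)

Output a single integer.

r10=1010 pc2: +4 =4
r11=1011 pc3: +8 =12
r12=1100 pc2: +4 =16
r13=1101 pc3: +8 =24
r14=1110 pc3: +8 =32
r15=1111 pc4: +16 =48
r16=10000 pc1: +2 =50
r17=10001 pc2: +4 =54
r18=10010 pc2: +4 =58
r19=10011 pc3: +8 =66
r20=10100 pc2: +4 =70
r21=10101 pc3: +8 =78
r22=10110 pc3: +8 =86
r23=10111 pc4: +16 =102
r24=11000 pc2: +4 =106
r25=11001 pc3: +8 =114
r26=11010 pc3: +8 =122
r27=11011 pc4: +16 =138
r28=11100 pc3: +8 =146
r29=11101 pc4: +16 =162
r30=11110 pc4: +16 =178
r31=11111 pc5: +32 =210
r32=100000 pc1: +2 =212
r33=100001 pc2: +4 =216
r34=100010 pc2: +4 =220
r35=100011 pc3: +8 =228
r36=100100 pc2: +4 =232
r37=100101 pc3: +8 =240
r38=100110 pc3: +8 =248
r39=100111 pc4: +16 =264
r40=101000 pc2: +4 =268
r41=101001 pc3: +8 =276
r42=101010 pc3: +8 =284
r43=101011 pc4: +16 =300
r44=101100 pc3: +8 =308
r45=101101 pc4: +16 =324
r46=101110 pc4: +16 =340
r47=101111 pc5: +32 =372
r48=110000 pc2: +4 =376
r49=110001 pc3: +8 =384
r50=110010 pc3: +8 =392
r51=110011 pc4: +16 =408
r52=110100 pc3: +8 =416
r53=110101 pc4: +16 =432
r54=110110 pc4: +16 =448
r55=110111 pc5: +32 =480
r56=111000 pc3: +8 =488
r57=111001 pc4: +16 =504
r58=111010 pc4: +16 =520
r59=111011 pc5: +32 =552
r60=111100 pc4: +16 =568
r61=111101 pc5: +32 =600
r62=111110 pc5: +32 =632
r63=111111 pc6: +64 =696
r64=1000000 pc1: +2 =698
r65=1000001 pc2: +4 =702
r66=1000010 pc2: +4 =706
r67=1000011 pc3: +8 =714
r68=1000100 pc2: +4 =718
r69=1000101 pc3: +8 =726
r70=1000110 pc3: +8 =734
r71=1000111 pc4: +16 =750
r72=1001000 pc2: +4 =754
r73=1001001 pc3: +8 =762
r74=1001010 pc3: +8 =770
r75=1001011 pc4: +16 =786
r76=1001100 pc3: +8 =794
r77=1001101 pc4: +16 =810
r78=1001110 pc4: +16 =826
r79=1001111 pc5: +32 =858
r80=1010000 pc2: +4 =862
r81=1010001 pc3: +8 =870
r82=1010010 pc3: +8 =878
r83=1010011 pc4: +16 =894

Answer: 894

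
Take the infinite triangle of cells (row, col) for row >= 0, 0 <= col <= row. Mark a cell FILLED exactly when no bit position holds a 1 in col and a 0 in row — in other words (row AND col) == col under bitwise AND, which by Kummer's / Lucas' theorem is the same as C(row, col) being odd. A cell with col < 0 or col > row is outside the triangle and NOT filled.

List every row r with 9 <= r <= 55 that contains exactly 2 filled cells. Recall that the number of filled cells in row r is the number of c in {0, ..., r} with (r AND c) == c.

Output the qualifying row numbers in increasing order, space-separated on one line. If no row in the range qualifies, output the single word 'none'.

Answer: 16 32

Derivation:
Row r has 2^popcount(r) filled cells, so we need popcount(r) = log2(2) = 1.
Scan r = 9..55 and keep those with exactly 1 one-bits:
r=9=1001 popcount=2 -> skip
r=10=1010 popcount=2 -> skip
r=11=1011 popcount=3 -> skip
r=12=1100 popcount=2 -> skip
r=13=1101 popcount=3 -> skip
r=14=1110 popcount=3 -> skip
r=15=1111 popcount=4 -> skip
r=16=10000 popcount=1 -> KEEP
r=17=10001 popcount=2 -> skip
r=18=10010 popcount=2 -> skip
r=19=10011 popcount=3 -> skip
r=20=10100 popcount=2 -> skip
r=21=10101 popcount=3 -> skip
r=22=10110 popcount=3 -> skip
r=23=10111 popcount=4 -> skip
r=24=11000 popcount=2 -> skip
r=25=11001 popcount=3 -> skip
r=26=11010 popcount=3 -> skip
r=27=11011 popcount=4 -> skip
r=28=11100 popcount=3 -> skip
r=29=11101 popcount=4 -> skip
r=30=11110 popcount=4 -> skip
r=31=11111 popcount=5 -> skip
r=32=100000 popcount=1 -> KEEP
r=33=100001 popcount=2 -> skip
r=34=100010 popcount=2 -> skip
r=35=100011 popcount=3 -> skip
r=36=100100 popcount=2 -> skip
r=37=100101 popcount=3 -> skip
r=38=100110 popcount=3 -> skip
r=39=100111 popcount=4 -> skip
r=40=101000 popcount=2 -> skip
r=41=101001 popcount=3 -> skip
r=42=101010 popcount=3 -> skip
r=43=101011 popcount=4 -> skip
r=44=101100 popcount=3 -> skip
r=45=101101 popcount=4 -> skip
r=46=101110 popcount=4 -> skip
r=47=101111 popcount=5 -> skip
r=48=110000 popcount=2 -> skip
r=49=110001 popcount=3 -> skip
r=50=110010 popcount=3 -> skip
r=51=110011 popcount=4 -> skip
r=52=110100 popcount=3 -> skip
r=53=110101 popcount=4 -> skip
r=54=110110 popcount=4 -> skip
r=55=110111 popcount=5 -> skip
Kept rows: 16 32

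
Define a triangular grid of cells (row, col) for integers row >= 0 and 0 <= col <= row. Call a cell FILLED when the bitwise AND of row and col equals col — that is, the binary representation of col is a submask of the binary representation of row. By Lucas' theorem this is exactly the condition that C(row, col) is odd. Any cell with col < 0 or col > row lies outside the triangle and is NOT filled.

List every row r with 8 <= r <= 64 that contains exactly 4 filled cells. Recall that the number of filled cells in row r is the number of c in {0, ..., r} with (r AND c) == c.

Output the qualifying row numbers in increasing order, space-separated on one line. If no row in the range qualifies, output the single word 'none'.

Row r has 2^popcount(r) filled cells, so we need popcount(r) = log2(4) = 2.
Scan r = 8..64 and keep those with exactly 2 one-bits:
r=8=1000 popcount=1 -> skip
r=9=1001 popcount=2 -> KEEP
r=10=1010 popcount=2 -> KEEP
r=11=1011 popcount=3 -> skip
r=12=1100 popcount=2 -> KEEP
r=13=1101 popcount=3 -> skip
r=14=1110 popcount=3 -> skip
r=15=1111 popcount=4 -> skip
r=16=10000 popcount=1 -> skip
r=17=10001 popcount=2 -> KEEP
r=18=10010 popcount=2 -> KEEP
r=19=10011 popcount=3 -> skip
r=20=10100 popcount=2 -> KEEP
r=21=10101 popcount=3 -> skip
r=22=10110 popcount=3 -> skip
r=23=10111 popcount=4 -> skip
r=24=11000 popcount=2 -> KEEP
r=25=11001 popcount=3 -> skip
r=26=11010 popcount=3 -> skip
r=27=11011 popcount=4 -> skip
r=28=11100 popcount=3 -> skip
r=29=11101 popcount=4 -> skip
r=30=11110 popcount=4 -> skip
r=31=11111 popcount=5 -> skip
r=32=100000 popcount=1 -> skip
r=33=100001 popcount=2 -> KEEP
r=34=100010 popcount=2 -> KEEP
r=35=100011 popcount=3 -> skip
r=36=100100 popcount=2 -> KEEP
r=37=100101 popcount=3 -> skip
r=38=100110 popcount=3 -> skip
r=39=100111 popcount=4 -> skip
r=40=101000 popcount=2 -> KEEP
r=41=101001 popcount=3 -> skip
r=42=101010 popcount=3 -> skip
r=43=101011 popcount=4 -> skip
r=44=101100 popcount=3 -> skip
r=45=101101 popcount=4 -> skip
r=46=101110 popcount=4 -> skip
r=47=101111 popcount=5 -> skip
r=48=110000 popcount=2 -> KEEP
r=49=110001 popcount=3 -> skip
r=50=110010 popcount=3 -> skip
r=51=110011 popcount=4 -> skip
r=52=110100 popcount=3 -> skip
r=53=110101 popcount=4 -> skip
r=54=110110 popcount=4 -> skip
r=55=110111 popcount=5 -> skip
r=56=111000 popcount=3 -> skip
r=57=111001 popcount=4 -> skip
r=58=111010 popcount=4 -> skip
r=59=111011 popcount=5 -> skip
r=60=111100 popcount=4 -> skip
r=61=111101 popcount=5 -> skip
r=62=111110 popcount=5 -> skip
r=63=111111 popcount=6 -> skip
r=64=1000000 popcount=1 -> skip
Kept rows: 9 10 12 17 18 20 24 33 34 36 40 48

Answer: 9 10 12 17 18 20 24 33 34 36 40 48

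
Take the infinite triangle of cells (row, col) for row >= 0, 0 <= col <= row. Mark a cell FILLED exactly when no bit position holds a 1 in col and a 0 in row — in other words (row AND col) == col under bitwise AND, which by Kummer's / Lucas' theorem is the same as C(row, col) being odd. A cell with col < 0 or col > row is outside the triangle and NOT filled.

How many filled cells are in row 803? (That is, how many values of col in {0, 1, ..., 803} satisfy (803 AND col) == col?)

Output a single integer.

803 in binary = 1100100011
popcount(803) = number of 1-bits in 1100100011 = 5
A col c satisfies (803 AND c) == c iff every set bit of c is also set in 803; each of the 5 set bits of 803 can independently be on or off in c.
count = 2^5 = 32

Answer: 32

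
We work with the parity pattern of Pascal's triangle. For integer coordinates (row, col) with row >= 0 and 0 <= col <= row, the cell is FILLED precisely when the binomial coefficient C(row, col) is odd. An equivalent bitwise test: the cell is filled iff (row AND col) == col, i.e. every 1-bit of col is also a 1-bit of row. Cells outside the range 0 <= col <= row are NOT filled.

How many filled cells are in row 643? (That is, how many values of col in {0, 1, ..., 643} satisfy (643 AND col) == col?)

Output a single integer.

643 in binary = 1010000011
popcount(643) = number of 1-bits in 1010000011 = 4
A col c satisfies (643 AND c) == c iff every set bit of c is also set in 643; each of the 4 set bits of 643 can independently be on or off in c.
count = 2^4 = 16

Answer: 16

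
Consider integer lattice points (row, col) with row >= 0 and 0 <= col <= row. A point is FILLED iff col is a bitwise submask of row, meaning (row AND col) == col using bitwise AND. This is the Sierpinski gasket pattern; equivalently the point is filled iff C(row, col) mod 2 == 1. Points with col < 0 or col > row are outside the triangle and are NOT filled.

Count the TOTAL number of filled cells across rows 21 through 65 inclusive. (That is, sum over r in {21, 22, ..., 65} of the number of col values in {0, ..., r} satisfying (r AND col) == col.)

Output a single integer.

r21=10101 pc3: +8 =8
r22=10110 pc3: +8 =16
r23=10111 pc4: +16 =32
r24=11000 pc2: +4 =36
r25=11001 pc3: +8 =44
r26=11010 pc3: +8 =52
r27=11011 pc4: +16 =68
r28=11100 pc3: +8 =76
r29=11101 pc4: +16 =92
r30=11110 pc4: +16 =108
r31=11111 pc5: +32 =140
r32=100000 pc1: +2 =142
r33=100001 pc2: +4 =146
r34=100010 pc2: +4 =150
r35=100011 pc3: +8 =158
r36=100100 pc2: +4 =162
r37=100101 pc3: +8 =170
r38=100110 pc3: +8 =178
r39=100111 pc4: +16 =194
r40=101000 pc2: +4 =198
r41=101001 pc3: +8 =206
r42=101010 pc3: +8 =214
r43=101011 pc4: +16 =230
r44=101100 pc3: +8 =238
r45=101101 pc4: +16 =254
r46=101110 pc4: +16 =270
r47=101111 pc5: +32 =302
r48=110000 pc2: +4 =306
r49=110001 pc3: +8 =314
r50=110010 pc3: +8 =322
r51=110011 pc4: +16 =338
r52=110100 pc3: +8 =346
r53=110101 pc4: +16 =362
r54=110110 pc4: +16 =378
r55=110111 pc5: +32 =410
r56=111000 pc3: +8 =418
r57=111001 pc4: +16 =434
r58=111010 pc4: +16 =450
r59=111011 pc5: +32 =482
r60=111100 pc4: +16 =498
r61=111101 pc5: +32 =530
r62=111110 pc5: +32 =562
r63=111111 pc6: +64 =626
r64=1000000 pc1: +2 =628
r65=1000001 pc2: +4 =632

Answer: 632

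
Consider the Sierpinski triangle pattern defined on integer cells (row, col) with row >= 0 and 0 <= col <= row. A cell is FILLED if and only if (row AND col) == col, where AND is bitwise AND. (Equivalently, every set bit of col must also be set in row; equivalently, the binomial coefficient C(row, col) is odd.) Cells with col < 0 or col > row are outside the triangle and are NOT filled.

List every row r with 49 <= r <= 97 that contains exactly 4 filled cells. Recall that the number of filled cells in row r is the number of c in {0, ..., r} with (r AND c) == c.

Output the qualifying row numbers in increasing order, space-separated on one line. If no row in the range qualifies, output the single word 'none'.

Answer: 65 66 68 72 80 96

Derivation:
Row r has 2^popcount(r) filled cells, so we need popcount(r) = log2(4) = 2.
Scan r = 49..97 and keep those with exactly 2 one-bits:
r=49=110001 popcount=3 -> skip
r=50=110010 popcount=3 -> skip
r=51=110011 popcount=4 -> skip
r=52=110100 popcount=3 -> skip
r=53=110101 popcount=4 -> skip
r=54=110110 popcount=4 -> skip
r=55=110111 popcount=5 -> skip
r=56=111000 popcount=3 -> skip
r=57=111001 popcount=4 -> skip
r=58=111010 popcount=4 -> skip
r=59=111011 popcount=5 -> skip
r=60=111100 popcount=4 -> skip
r=61=111101 popcount=5 -> skip
r=62=111110 popcount=5 -> skip
r=63=111111 popcount=6 -> skip
r=64=1000000 popcount=1 -> skip
r=65=1000001 popcount=2 -> KEEP
r=66=1000010 popcount=2 -> KEEP
r=67=1000011 popcount=3 -> skip
r=68=1000100 popcount=2 -> KEEP
r=69=1000101 popcount=3 -> skip
r=70=1000110 popcount=3 -> skip
r=71=1000111 popcount=4 -> skip
r=72=1001000 popcount=2 -> KEEP
r=73=1001001 popcount=3 -> skip
r=74=1001010 popcount=3 -> skip
r=75=1001011 popcount=4 -> skip
r=76=1001100 popcount=3 -> skip
r=77=1001101 popcount=4 -> skip
r=78=1001110 popcount=4 -> skip
r=79=1001111 popcount=5 -> skip
r=80=1010000 popcount=2 -> KEEP
r=81=1010001 popcount=3 -> skip
r=82=1010010 popcount=3 -> skip
r=83=1010011 popcount=4 -> skip
r=84=1010100 popcount=3 -> skip
r=85=1010101 popcount=4 -> skip
r=86=1010110 popcount=4 -> skip
r=87=1010111 popcount=5 -> skip
r=88=1011000 popcount=3 -> skip
r=89=1011001 popcount=4 -> skip
r=90=1011010 popcount=4 -> skip
r=91=1011011 popcount=5 -> skip
r=92=1011100 popcount=4 -> skip
r=93=1011101 popcount=5 -> skip
r=94=1011110 popcount=5 -> skip
r=95=1011111 popcount=6 -> skip
r=96=1100000 popcount=2 -> KEEP
r=97=1100001 popcount=3 -> skip
Kept rows: 65 66 68 72 80 96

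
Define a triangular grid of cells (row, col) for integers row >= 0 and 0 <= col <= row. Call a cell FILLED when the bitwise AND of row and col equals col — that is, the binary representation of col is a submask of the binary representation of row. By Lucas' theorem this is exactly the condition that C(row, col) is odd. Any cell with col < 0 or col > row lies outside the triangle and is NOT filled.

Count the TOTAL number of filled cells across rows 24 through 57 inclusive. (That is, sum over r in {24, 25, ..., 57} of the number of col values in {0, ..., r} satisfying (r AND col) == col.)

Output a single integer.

r24=11000 pc2: +4 =4
r25=11001 pc3: +8 =12
r26=11010 pc3: +8 =20
r27=11011 pc4: +16 =36
r28=11100 pc3: +8 =44
r29=11101 pc4: +16 =60
r30=11110 pc4: +16 =76
r31=11111 pc5: +32 =108
r32=100000 pc1: +2 =110
r33=100001 pc2: +4 =114
r34=100010 pc2: +4 =118
r35=100011 pc3: +8 =126
r36=100100 pc2: +4 =130
r37=100101 pc3: +8 =138
r38=100110 pc3: +8 =146
r39=100111 pc4: +16 =162
r40=101000 pc2: +4 =166
r41=101001 pc3: +8 =174
r42=101010 pc3: +8 =182
r43=101011 pc4: +16 =198
r44=101100 pc3: +8 =206
r45=101101 pc4: +16 =222
r46=101110 pc4: +16 =238
r47=101111 pc5: +32 =270
r48=110000 pc2: +4 =274
r49=110001 pc3: +8 =282
r50=110010 pc3: +8 =290
r51=110011 pc4: +16 =306
r52=110100 pc3: +8 =314
r53=110101 pc4: +16 =330
r54=110110 pc4: +16 =346
r55=110111 pc5: +32 =378
r56=111000 pc3: +8 =386
r57=111001 pc4: +16 =402

Answer: 402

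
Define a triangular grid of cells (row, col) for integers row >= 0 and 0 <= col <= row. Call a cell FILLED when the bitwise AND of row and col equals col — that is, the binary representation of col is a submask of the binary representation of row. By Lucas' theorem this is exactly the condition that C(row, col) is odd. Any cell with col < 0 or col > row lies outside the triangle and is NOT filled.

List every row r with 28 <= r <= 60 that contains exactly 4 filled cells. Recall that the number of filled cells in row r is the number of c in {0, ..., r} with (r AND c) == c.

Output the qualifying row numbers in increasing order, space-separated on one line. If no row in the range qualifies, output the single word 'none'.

Answer: 33 34 36 40 48

Derivation:
Row r has 2^popcount(r) filled cells, so we need popcount(r) = log2(4) = 2.
Scan r = 28..60 and keep those with exactly 2 one-bits:
r=28=11100 popcount=3 -> skip
r=29=11101 popcount=4 -> skip
r=30=11110 popcount=4 -> skip
r=31=11111 popcount=5 -> skip
r=32=100000 popcount=1 -> skip
r=33=100001 popcount=2 -> KEEP
r=34=100010 popcount=2 -> KEEP
r=35=100011 popcount=3 -> skip
r=36=100100 popcount=2 -> KEEP
r=37=100101 popcount=3 -> skip
r=38=100110 popcount=3 -> skip
r=39=100111 popcount=4 -> skip
r=40=101000 popcount=2 -> KEEP
r=41=101001 popcount=3 -> skip
r=42=101010 popcount=3 -> skip
r=43=101011 popcount=4 -> skip
r=44=101100 popcount=3 -> skip
r=45=101101 popcount=4 -> skip
r=46=101110 popcount=4 -> skip
r=47=101111 popcount=5 -> skip
r=48=110000 popcount=2 -> KEEP
r=49=110001 popcount=3 -> skip
r=50=110010 popcount=3 -> skip
r=51=110011 popcount=4 -> skip
r=52=110100 popcount=3 -> skip
r=53=110101 popcount=4 -> skip
r=54=110110 popcount=4 -> skip
r=55=110111 popcount=5 -> skip
r=56=111000 popcount=3 -> skip
r=57=111001 popcount=4 -> skip
r=58=111010 popcount=4 -> skip
r=59=111011 popcount=5 -> skip
r=60=111100 popcount=4 -> skip
Kept rows: 33 34 36 40 48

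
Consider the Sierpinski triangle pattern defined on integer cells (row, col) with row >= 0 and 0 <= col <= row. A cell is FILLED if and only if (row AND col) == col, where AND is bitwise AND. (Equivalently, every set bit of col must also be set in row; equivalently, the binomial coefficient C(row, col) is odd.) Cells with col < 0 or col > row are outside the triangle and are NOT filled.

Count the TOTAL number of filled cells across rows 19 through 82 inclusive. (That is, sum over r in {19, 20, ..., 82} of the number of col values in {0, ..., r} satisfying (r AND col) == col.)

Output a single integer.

Answer: 820

Derivation:
r19=10011 pc3: +8 =8
r20=10100 pc2: +4 =12
r21=10101 pc3: +8 =20
r22=10110 pc3: +8 =28
r23=10111 pc4: +16 =44
r24=11000 pc2: +4 =48
r25=11001 pc3: +8 =56
r26=11010 pc3: +8 =64
r27=11011 pc4: +16 =80
r28=11100 pc3: +8 =88
r29=11101 pc4: +16 =104
r30=11110 pc4: +16 =120
r31=11111 pc5: +32 =152
r32=100000 pc1: +2 =154
r33=100001 pc2: +4 =158
r34=100010 pc2: +4 =162
r35=100011 pc3: +8 =170
r36=100100 pc2: +4 =174
r37=100101 pc3: +8 =182
r38=100110 pc3: +8 =190
r39=100111 pc4: +16 =206
r40=101000 pc2: +4 =210
r41=101001 pc3: +8 =218
r42=101010 pc3: +8 =226
r43=101011 pc4: +16 =242
r44=101100 pc3: +8 =250
r45=101101 pc4: +16 =266
r46=101110 pc4: +16 =282
r47=101111 pc5: +32 =314
r48=110000 pc2: +4 =318
r49=110001 pc3: +8 =326
r50=110010 pc3: +8 =334
r51=110011 pc4: +16 =350
r52=110100 pc3: +8 =358
r53=110101 pc4: +16 =374
r54=110110 pc4: +16 =390
r55=110111 pc5: +32 =422
r56=111000 pc3: +8 =430
r57=111001 pc4: +16 =446
r58=111010 pc4: +16 =462
r59=111011 pc5: +32 =494
r60=111100 pc4: +16 =510
r61=111101 pc5: +32 =542
r62=111110 pc5: +32 =574
r63=111111 pc6: +64 =638
r64=1000000 pc1: +2 =640
r65=1000001 pc2: +4 =644
r66=1000010 pc2: +4 =648
r67=1000011 pc3: +8 =656
r68=1000100 pc2: +4 =660
r69=1000101 pc3: +8 =668
r70=1000110 pc3: +8 =676
r71=1000111 pc4: +16 =692
r72=1001000 pc2: +4 =696
r73=1001001 pc3: +8 =704
r74=1001010 pc3: +8 =712
r75=1001011 pc4: +16 =728
r76=1001100 pc3: +8 =736
r77=1001101 pc4: +16 =752
r78=1001110 pc4: +16 =768
r79=1001111 pc5: +32 =800
r80=1010000 pc2: +4 =804
r81=1010001 pc3: +8 =812
r82=1010010 pc3: +8 =820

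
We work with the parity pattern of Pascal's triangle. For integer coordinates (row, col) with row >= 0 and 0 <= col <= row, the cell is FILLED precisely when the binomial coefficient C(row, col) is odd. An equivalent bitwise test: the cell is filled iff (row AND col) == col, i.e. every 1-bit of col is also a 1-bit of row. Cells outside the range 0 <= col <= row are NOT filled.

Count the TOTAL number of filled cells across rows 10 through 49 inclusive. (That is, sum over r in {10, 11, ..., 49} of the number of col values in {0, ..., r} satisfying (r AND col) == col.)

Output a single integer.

r10=1010 pc2: +4 =4
r11=1011 pc3: +8 =12
r12=1100 pc2: +4 =16
r13=1101 pc3: +8 =24
r14=1110 pc3: +8 =32
r15=1111 pc4: +16 =48
r16=10000 pc1: +2 =50
r17=10001 pc2: +4 =54
r18=10010 pc2: +4 =58
r19=10011 pc3: +8 =66
r20=10100 pc2: +4 =70
r21=10101 pc3: +8 =78
r22=10110 pc3: +8 =86
r23=10111 pc4: +16 =102
r24=11000 pc2: +4 =106
r25=11001 pc3: +8 =114
r26=11010 pc3: +8 =122
r27=11011 pc4: +16 =138
r28=11100 pc3: +8 =146
r29=11101 pc4: +16 =162
r30=11110 pc4: +16 =178
r31=11111 pc5: +32 =210
r32=100000 pc1: +2 =212
r33=100001 pc2: +4 =216
r34=100010 pc2: +4 =220
r35=100011 pc3: +8 =228
r36=100100 pc2: +4 =232
r37=100101 pc3: +8 =240
r38=100110 pc3: +8 =248
r39=100111 pc4: +16 =264
r40=101000 pc2: +4 =268
r41=101001 pc3: +8 =276
r42=101010 pc3: +8 =284
r43=101011 pc4: +16 =300
r44=101100 pc3: +8 =308
r45=101101 pc4: +16 =324
r46=101110 pc4: +16 =340
r47=101111 pc5: +32 =372
r48=110000 pc2: +4 =376
r49=110001 pc3: +8 =384

Answer: 384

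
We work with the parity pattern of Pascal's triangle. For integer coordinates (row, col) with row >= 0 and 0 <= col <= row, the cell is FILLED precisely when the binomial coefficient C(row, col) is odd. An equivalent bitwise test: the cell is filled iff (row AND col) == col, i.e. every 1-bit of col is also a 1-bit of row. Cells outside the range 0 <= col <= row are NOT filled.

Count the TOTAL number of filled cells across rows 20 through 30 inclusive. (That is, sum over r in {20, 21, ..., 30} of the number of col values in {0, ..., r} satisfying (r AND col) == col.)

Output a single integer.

Answer: 112

Derivation:
r20=10100 pc2: +4 =4
r21=10101 pc3: +8 =12
r22=10110 pc3: +8 =20
r23=10111 pc4: +16 =36
r24=11000 pc2: +4 =40
r25=11001 pc3: +8 =48
r26=11010 pc3: +8 =56
r27=11011 pc4: +16 =72
r28=11100 pc3: +8 =80
r29=11101 pc4: +16 =96
r30=11110 pc4: +16 =112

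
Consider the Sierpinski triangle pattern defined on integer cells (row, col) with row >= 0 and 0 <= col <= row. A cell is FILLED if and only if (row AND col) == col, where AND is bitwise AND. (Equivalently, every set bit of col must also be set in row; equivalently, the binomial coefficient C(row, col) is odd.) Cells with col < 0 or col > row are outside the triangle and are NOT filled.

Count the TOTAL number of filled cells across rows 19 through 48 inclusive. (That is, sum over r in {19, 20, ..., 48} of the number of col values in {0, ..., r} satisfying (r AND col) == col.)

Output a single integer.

r19=10011 pc3: +8 =8
r20=10100 pc2: +4 =12
r21=10101 pc3: +8 =20
r22=10110 pc3: +8 =28
r23=10111 pc4: +16 =44
r24=11000 pc2: +4 =48
r25=11001 pc3: +8 =56
r26=11010 pc3: +8 =64
r27=11011 pc4: +16 =80
r28=11100 pc3: +8 =88
r29=11101 pc4: +16 =104
r30=11110 pc4: +16 =120
r31=11111 pc5: +32 =152
r32=100000 pc1: +2 =154
r33=100001 pc2: +4 =158
r34=100010 pc2: +4 =162
r35=100011 pc3: +8 =170
r36=100100 pc2: +4 =174
r37=100101 pc3: +8 =182
r38=100110 pc3: +8 =190
r39=100111 pc4: +16 =206
r40=101000 pc2: +4 =210
r41=101001 pc3: +8 =218
r42=101010 pc3: +8 =226
r43=101011 pc4: +16 =242
r44=101100 pc3: +8 =250
r45=101101 pc4: +16 =266
r46=101110 pc4: +16 =282
r47=101111 pc5: +32 =314
r48=110000 pc2: +4 =318

Answer: 318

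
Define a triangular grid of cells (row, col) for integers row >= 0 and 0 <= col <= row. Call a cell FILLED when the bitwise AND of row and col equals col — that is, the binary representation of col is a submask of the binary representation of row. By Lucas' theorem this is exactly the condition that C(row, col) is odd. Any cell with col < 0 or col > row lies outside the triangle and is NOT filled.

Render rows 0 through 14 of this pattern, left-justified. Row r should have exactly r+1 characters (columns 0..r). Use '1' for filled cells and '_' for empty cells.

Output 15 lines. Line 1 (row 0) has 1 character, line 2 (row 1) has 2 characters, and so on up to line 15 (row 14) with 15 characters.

Answer: 1
11
1_1
1111
1___1
11__11
1_1_1_1
11111111
1_______1
11______11
1_1_____1_1
1111____1111
1___1___1___1
11__11__11__11
1_1_1_1_1_1_1_1

Derivation:
r0=0: 1
r1=1: 11
r2=10: 1_1
r3=11: 1111
r4=100: 1___1
r5=101: 11__11
r6=110: 1_1_1_1
r7=111: 11111111
r8=1000: 1_______1
r9=1001: 11______11
r10=1010: 1_1_____1_1
r11=1011: 1111____1111
r12=1100: 1___1___1___1
r13=1101: 11__11__11__11
r14=1110: 1_1_1_1_1_1_1_1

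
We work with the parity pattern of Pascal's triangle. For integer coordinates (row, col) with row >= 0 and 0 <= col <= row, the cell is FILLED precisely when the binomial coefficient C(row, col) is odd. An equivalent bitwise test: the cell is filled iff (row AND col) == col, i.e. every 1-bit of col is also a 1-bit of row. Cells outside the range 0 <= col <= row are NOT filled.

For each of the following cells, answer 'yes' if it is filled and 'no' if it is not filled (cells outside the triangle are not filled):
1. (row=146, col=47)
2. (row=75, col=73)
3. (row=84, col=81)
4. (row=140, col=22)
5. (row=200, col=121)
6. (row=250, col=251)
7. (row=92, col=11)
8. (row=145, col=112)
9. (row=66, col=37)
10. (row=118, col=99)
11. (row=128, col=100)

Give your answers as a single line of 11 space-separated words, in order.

Answer: no yes no no no no no no no no no

Derivation:
(146,47): row=0b10010010, col=0b101111, row AND col = 0b10 = 2; 2 != 47 -> empty
(75,73): row=0b1001011, col=0b1001001, row AND col = 0b1001001 = 73; 73 == 73 -> filled
(84,81): row=0b1010100, col=0b1010001, row AND col = 0b1010000 = 80; 80 != 81 -> empty
(140,22): row=0b10001100, col=0b10110, row AND col = 0b100 = 4; 4 != 22 -> empty
(200,121): row=0b11001000, col=0b1111001, row AND col = 0b1001000 = 72; 72 != 121 -> empty
(250,251): col outside [0, 250] -> not filled
(92,11): row=0b1011100, col=0b1011, row AND col = 0b1000 = 8; 8 != 11 -> empty
(145,112): row=0b10010001, col=0b1110000, row AND col = 0b10000 = 16; 16 != 112 -> empty
(66,37): row=0b1000010, col=0b100101, row AND col = 0b0 = 0; 0 != 37 -> empty
(118,99): row=0b1110110, col=0b1100011, row AND col = 0b1100010 = 98; 98 != 99 -> empty
(128,100): row=0b10000000, col=0b1100100, row AND col = 0b0 = 0; 0 != 100 -> empty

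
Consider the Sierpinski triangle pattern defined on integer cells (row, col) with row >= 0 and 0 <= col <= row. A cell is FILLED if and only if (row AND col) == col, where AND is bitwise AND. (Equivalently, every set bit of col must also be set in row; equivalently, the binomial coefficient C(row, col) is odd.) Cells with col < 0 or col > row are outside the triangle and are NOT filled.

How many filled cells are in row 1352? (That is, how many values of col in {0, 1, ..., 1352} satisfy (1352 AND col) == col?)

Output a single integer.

1352 in binary = 10101001000
popcount(1352) = number of 1-bits in 10101001000 = 4
A col c satisfies (1352 AND c) == c iff every set bit of c is also set in 1352; each of the 4 set bits of 1352 can independently be on or off in c.
count = 2^4 = 16

Answer: 16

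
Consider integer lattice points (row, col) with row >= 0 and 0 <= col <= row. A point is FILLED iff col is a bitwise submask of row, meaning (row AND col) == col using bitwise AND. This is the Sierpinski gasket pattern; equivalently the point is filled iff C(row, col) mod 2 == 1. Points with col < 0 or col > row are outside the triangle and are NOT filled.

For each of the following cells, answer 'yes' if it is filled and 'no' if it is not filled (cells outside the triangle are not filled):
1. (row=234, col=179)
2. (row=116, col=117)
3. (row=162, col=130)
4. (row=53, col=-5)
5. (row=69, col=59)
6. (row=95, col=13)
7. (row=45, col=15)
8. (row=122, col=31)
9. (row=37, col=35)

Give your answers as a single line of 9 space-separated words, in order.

(234,179): row=0b11101010, col=0b10110011, row AND col = 0b10100010 = 162; 162 != 179 -> empty
(116,117): col outside [0, 116] -> not filled
(162,130): row=0b10100010, col=0b10000010, row AND col = 0b10000010 = 130; 130 == 130 -> filled
(53,-5): col outside [0, 53] -> not filled
(69,59): row=0b1000101, col=0b111011, row AND col = 0b1 = 1; 1 != 59 -> empty
(95,13): row=0b1011111, col=0b1101, row AND col = 0b1101 = 13; 13 == 13 -> filled
(45,15): row=0b101101, col=0b1111, row AND col = 0b1101 = 13; 13 != 15 -> empty
(122,31): row=0b1111010, col=0b11111, row AND col = 0b11010 = 26; 26 != 31 -> empty
(37,35): row=0b100101, col=0b100011, row AND col = 0b100001 = 33; 33 != 35 -> empty

Answer: no no yes no no yes no no no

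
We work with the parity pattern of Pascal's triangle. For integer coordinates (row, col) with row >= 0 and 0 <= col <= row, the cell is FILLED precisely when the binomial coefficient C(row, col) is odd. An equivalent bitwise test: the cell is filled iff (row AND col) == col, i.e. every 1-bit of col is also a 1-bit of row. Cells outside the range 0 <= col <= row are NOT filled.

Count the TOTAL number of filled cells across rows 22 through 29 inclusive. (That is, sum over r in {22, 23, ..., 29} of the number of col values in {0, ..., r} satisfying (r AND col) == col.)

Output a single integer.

r22=10110 pc3: +8 =8
r23=10111 pc4: +16 =24
r24=11000 pc2: +4 =28
r25=11001 pc3: +8 =36
r26=11010 pc3: +8 =44
r27=11011 pc4: +16 =60
r28=11100 pc3: +8 =68
r29=11101 pc4: +16 =84

Answer: 84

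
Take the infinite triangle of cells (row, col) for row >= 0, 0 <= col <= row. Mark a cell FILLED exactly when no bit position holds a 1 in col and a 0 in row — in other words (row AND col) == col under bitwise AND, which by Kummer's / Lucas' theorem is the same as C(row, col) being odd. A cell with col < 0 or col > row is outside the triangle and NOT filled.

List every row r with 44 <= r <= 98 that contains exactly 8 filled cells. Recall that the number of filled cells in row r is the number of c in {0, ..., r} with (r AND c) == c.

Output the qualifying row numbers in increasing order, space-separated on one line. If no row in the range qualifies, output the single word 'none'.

Row r has 2^popcount(r) filled cells, so we need popcount(r) = log2(8) = 3.
Scan r = 44..98 and keep those with exactly 3 one-bits:
r=44=101100 popcount=3 -> KEEP
r=45=101101 popcount=4 -> skip
r=46=101110 popcount=4 -> skip
r=47=101111 popcount=5 -> skip
r=48=110000 popcount=2 -> skip
r=49=110001 popcount=3 -> KEEP
r=50=110010 popcount=3 -> KEEP
r=51=110011 popcount=4 -> skip
r=52=110100 popcount=3 -> KEEP
r=53=110101 popcount=4 -> skip
r=54=110110 popcount=4 -> skip
r=55=110111 popcount=5 -> skip
r=56=111000 popcount=3 -> KEEP
r=57=111001 popcount=4 -> skip
r=58=111010 popcount=4 -> skip
r=59=111011 popcount=5 -> skip
r=60=111100 popcount=4 -> skip
r=61=111101 popcount=5 -> skip
r=62=111110 popcount=5 -> skip
r=63=111111 popcount=6 -> skip
r=64=1000000 popcount=1 -> skip
r=65=1000001 popcount=2 -> skip
r=66=1000010 popcount=2 -> skip
r=67=1000011 popcount=3 -> KEEP
r=68=1000100 popcount=2 -> skip
r=69=1000101 popcount=3 -> KEEP
r=70=1000110 popcount=3 -> KEEP
r=71=1000111 popcount=4 -> skip
r=72=1001000 popcount=2 -> skip
r=73=1001001 popcount=3 -> KEEP
r=74=1001010 popcount=3 -> KEEP
r=75=1001011 popcount=4 -> skip
r=76=1001100 popcount=3 -> KEEP
r=77=1001101 popcount=4 -> skip
r=78=1001110 popcount=4 -> skip
r=79=1001111 popcount=5 -> skip
r=80=1010000 popcount=2 -> skip
r=81=1010001 popcount=3 -> KEEP
r=82=1010010 popcount=3 -> KEEP
r=83=1010011 popcount=4 -> skip
r=84=1010100 popcount=3 -> KEEP
r=85=1010101 popcount=4 -> skip
r=86=1010110 popcount=4 -> skip
r=87=1010111 popcount=5 -> skip
r=88=1011000 popcount=3 -> KEEP
r=89=1011001 popcount=4 -> skip
r=90=1011010 popcount=4 -> skip
r=91=1011011 popcount=5 -> skip
r=92=1011100 popcount=4 -> skip
r=93=1011101 popcount=5 -> skip
r=94=1011110 popcount=5 -> skip
r=95=1011111 popcount=6 -> skip
r=96=1100000 popcount=2 -> skip
r=97=1100001 popcount=3 -> KEEP
r=98=1100010 popcount=3 -> KEEP
Kept rows: 44 49 50 52 56 67 69 70 73 74 76 81 82 84 88 97 98

Answer: 44 49 50 52 56 67 69 70 73 74 76 81 82 84 88 97 98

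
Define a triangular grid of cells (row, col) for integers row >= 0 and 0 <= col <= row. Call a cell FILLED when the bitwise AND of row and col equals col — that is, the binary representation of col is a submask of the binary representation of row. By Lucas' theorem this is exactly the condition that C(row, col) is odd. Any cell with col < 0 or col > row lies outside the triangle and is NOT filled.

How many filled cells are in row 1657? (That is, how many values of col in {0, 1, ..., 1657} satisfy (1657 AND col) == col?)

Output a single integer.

Answer: 128

Derivation:
1657 in binary = 11001111001
popcount(1657) = number of 1-bits in 11001111001 = 7
A col c satisfies (1657 AND c) == c iff every set bit of c is also set in 1657; each of the 7 set bits of 1657 can independently be on or off in c.
count = 2^7 = 128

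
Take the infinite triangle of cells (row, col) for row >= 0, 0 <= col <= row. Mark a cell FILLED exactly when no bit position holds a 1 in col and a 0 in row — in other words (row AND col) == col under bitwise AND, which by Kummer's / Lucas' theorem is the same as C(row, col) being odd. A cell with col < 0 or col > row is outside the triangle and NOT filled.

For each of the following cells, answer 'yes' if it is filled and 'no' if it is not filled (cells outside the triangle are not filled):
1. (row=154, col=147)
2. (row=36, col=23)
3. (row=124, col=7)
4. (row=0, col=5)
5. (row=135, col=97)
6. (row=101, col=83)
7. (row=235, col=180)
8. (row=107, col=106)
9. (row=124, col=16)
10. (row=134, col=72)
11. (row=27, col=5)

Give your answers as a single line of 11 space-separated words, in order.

Answer: no no no no no no no yes yes no no

Derivation:
(154,147): row=0b10011010, col=0b10010011, row AND col = 0b10010010 = 146; 146 != 147 -> empty
(36,23): row=0b100100, col=0b10111, row AND col = 0b100 = 4; 4 != 23 -> empty
(124,7): row=0b1111100, col=0b111, row AND col = 0b100 = 4; 4 != 7 -> empty
(0,5): col outside [0, 0] -> not filled
(135,97): row=0b10000111, col=0b1100001, row AND col = 0b1 = 1; 1 != 97 -> empty
(101,83): row=0b1100101, col=0b1010011, row AND col = 0b1000001 = 65; 65 != 83 -> empty
(235,180): row=0b11101011, col=0b10110100, row AND col = 0b10100000 = 160; 160 != 180 -> empty
(107,106): row=0b1101011, col=0b1101010, row AND col = 0b1101010 = 106; 106 == 106 -> filled
(124,16): row=0b1111100, col=0b10000, row AND col = 0b10000 = 16; 16 == 16 -> filled
(134,72): row=0b10000110, col=0b1001000, row AND col = 0b0 = 0; 0 != 72 -> empty
(27,5): row=0b11011, col=0b101, row AND col = 0b1 = 1; 1 != 5 -> empty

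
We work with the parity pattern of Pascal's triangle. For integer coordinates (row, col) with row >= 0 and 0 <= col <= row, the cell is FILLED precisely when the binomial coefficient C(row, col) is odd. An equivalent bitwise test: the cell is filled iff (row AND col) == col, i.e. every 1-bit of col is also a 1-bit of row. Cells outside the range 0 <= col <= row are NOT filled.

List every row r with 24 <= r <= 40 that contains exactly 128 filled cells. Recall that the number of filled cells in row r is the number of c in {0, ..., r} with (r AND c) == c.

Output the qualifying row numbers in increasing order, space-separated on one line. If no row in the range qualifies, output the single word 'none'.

Row r has 2^popcount(r) filled cells, so we need popcount(r) = log2(128) = 7.
Scan r = 24..40 and keep those with exactly 7 one-bits:
r=24=11000 popcount=2 -> skip
r=25=11001 popcount=3 -> skip
r=26=11010 popcount=3 -> skip
r=27=11011 popcount=4 -> skip
r=28=11100 popcount=3 -> skip
r=29=11101 popcount=4 -> skip
r=30=11110 popcount=4 -> skip
r=31=11111 popcount=5 -> skip
r=32=100000 popcount=1 -> skip
r=33=100001 popcount=2 -> skip
r=34=100010 popcount=2 -> skip
r=35=100011 popcount=3 -> skip
r=36=100100 popcount=2 -> skip
r=37=100101 popcount=3 -> skip
r=38=100110 popcount=3 -> skip
r=39=100111 popcount=4 -> skip
r=40=101000 popcount=2 -> skip
Kept rows: none

Answer: none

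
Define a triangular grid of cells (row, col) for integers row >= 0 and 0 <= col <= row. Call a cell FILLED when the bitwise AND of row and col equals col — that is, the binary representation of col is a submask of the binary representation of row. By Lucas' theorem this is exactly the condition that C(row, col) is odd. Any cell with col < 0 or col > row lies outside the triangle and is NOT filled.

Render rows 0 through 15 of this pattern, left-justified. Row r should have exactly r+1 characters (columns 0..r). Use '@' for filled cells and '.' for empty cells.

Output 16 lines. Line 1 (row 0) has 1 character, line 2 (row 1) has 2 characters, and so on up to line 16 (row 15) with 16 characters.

Answer: @
@@
@.@
@@@@
@...@
@@..@@
@.@.@.@
@@@@@@@@
@.......@
@@......@@
@.@.....@.@
@@@@....@@@@
@...@...@...@
@@..@@..@@..@@
@.@.@.@.@.@.@.@
@@@@@@@@@@@@@@@@

Derivation:
r0=0: @
r1=1: @@
r2=10: @.@
r3=11: @@@@
r4=100: @...@
r5=101: @@..@@
r6=110: @.@.@.@
r7=111: @@@@@@@@
r8=1000: @.......@
r9=1001: @@......@@
r10=1010: @.@.....@.@
r11=1011: @@@@....@@@@
r12=1100: @...@...@...@
r13=1101: @@..@@..@@..@@
r14=1110: @.@.@.@.@.@.@.@
r15=1111: @@@@@@@@@@@@@@@@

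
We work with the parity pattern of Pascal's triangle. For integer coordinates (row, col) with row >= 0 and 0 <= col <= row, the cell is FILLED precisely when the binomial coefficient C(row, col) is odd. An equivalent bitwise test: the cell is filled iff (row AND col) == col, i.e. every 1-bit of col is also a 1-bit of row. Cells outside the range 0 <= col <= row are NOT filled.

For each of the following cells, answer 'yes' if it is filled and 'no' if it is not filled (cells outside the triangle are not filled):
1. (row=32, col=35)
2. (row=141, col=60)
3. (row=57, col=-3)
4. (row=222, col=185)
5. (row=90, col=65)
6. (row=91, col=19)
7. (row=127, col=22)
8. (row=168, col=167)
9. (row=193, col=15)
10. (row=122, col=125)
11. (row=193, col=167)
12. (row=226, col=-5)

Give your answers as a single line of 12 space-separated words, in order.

(32,35): col outside [0, 32] -> not filled
(141,60): row=0b10001101, col=0b111100, row AND col = 0b1100 = 12; 12 != 60 -> empty
(57,-3): col outside [0, 57] -> not filled
(222,185): row=0b11011110, col=0b10111001, row AND col = 0b10011000 = 152; 152 != 185 -> empty
(90,65): row=0b1011010, col=0b1000001, row AND col = 0b1000000 = 64; 64 != 65 -> empty
(91,19): row=0b1011011, col=0b10011, row AND col = 0b10011 = 19; 19 == 19 -> filled
(127,22): row=0b1111111, col=0b10110, row AND col = 0b10110 = 22; 22 == 22 -> filled
(168,167): row=0b10101000, col=0b10100111, row AND col = 0b10100000 = 160; 160 != 167 -> empty
(193,15): row=0b11000001, col=0b1111, row AND col = 0b1 = 1; 1 != 15 -> empty
(122,125): col outside [0, 122] -> not filled
(193,167): row=0b11000001, col=0b10100111, row AND col = 0b10000001 = 129; 129 != 167 -> empty
(226,-5): col outside [0, 226] -> not filled

Answer: no no no no no yes yes no no no no no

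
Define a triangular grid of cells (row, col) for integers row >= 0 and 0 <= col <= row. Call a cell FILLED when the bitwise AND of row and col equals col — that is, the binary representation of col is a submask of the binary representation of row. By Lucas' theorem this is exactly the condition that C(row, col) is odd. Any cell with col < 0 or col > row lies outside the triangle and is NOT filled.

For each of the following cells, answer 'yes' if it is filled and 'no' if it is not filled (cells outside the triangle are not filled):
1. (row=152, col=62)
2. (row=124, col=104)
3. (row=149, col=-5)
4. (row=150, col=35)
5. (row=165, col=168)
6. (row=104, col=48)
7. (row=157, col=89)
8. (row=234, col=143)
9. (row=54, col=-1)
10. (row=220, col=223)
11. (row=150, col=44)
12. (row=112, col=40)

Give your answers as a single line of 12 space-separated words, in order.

Answer: no yes no no no no no no no no no no

Derivation:
(152,62): row=0b10011000, col=0b111110, row AND col = 0b11000 = 24; 24 != 62 -> empty
(124,104): row=0b1111100, col=0b1101000, row AND col = 0b1101000 = 104; 104 == 104 -> filled
(149,-5): col outside [0, 149] -> not filled
(150,35): row=0b10010110, col=0b100011, row AND col = 0b10 = 2; 2 != 35 -> empty
(165,168): col outside [0, 165] -> not filled
(104,48): row=0b1101000, col=0b110000, row AND col = 0b100000 = 32; 32 != 48 -> empty
(157,89): row=0b10011101, col=0b1011001, row AND col = 0b11001 = 25; 25 != 89 -> empty
(234,143): row=0b11101010, col=0b10001111, row AND col = 0b10001010 = 138; 138 != 143 -> empty
(54,-1): col outside [0, 54] -> not filled
(220,223): col outside [0, 220] -> not filled
(150,44): row=0b10010110, col=0b101100, row AND col = 0b100 = 4; 4 != 44 -> empty
(112,40): row=0b1110000, col=0b101000, row AND col = 0b100000 = 32; 32 != 40 -> empty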